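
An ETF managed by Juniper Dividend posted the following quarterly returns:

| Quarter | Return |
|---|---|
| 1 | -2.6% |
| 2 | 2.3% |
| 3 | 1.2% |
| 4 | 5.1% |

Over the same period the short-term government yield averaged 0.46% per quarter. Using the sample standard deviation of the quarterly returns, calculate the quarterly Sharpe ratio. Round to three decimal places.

r̄ = (-2.6 + 2.3 + 1.2 + 5.1) / 4 = 1.5000%
Σ(r − r̄)² = (-2.6 − 1.5000)² + (2.3 − 1.5000)² + … = 30.5000
σ = √[30.5000 / 3] = 3.1885%
Sharpe = (r̄ − rf) / σ = (1.5000 − 0.46) / 3.1885 = 1.0400 / 3.1885 = 0.3262

0.326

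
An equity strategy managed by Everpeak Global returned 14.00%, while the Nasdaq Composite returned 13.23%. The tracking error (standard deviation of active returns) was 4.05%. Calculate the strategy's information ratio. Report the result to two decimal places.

IR = (Rp − Rb) / TE = (14.00% − 13.23%) / 4.05% = 0.77% / 4.05% = 0.1901

0.19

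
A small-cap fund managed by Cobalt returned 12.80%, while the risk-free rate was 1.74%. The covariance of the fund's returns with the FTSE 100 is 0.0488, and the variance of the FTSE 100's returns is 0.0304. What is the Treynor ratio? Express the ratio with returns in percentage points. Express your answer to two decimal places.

β = Cov / Var = 0.0488 / 0.0304 = 1.6053
Treynor = (Rp − Rf) / β = (12.80% − 1.74%) / 1.6053 = 11.06 / 1.6053 = 6.8897

6.89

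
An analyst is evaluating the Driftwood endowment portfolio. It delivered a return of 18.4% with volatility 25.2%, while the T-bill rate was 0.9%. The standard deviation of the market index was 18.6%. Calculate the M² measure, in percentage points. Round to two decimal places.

13.82

Sharpe = (Rp − Rf) / σp = (18.4% − 0.9%) / 25.2% = 0.6944
M² = Rf + Sharpe × σm = 0.9% + 0.6944 × 18.6% = 13.8158%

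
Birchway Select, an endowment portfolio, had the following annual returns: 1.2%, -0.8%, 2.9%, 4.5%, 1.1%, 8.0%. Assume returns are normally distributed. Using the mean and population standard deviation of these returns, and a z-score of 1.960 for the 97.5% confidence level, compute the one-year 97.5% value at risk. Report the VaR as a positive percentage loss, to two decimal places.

2.75

r̄ = (1.2 − 0.8 + 2.9 + 4.5 + 1.1 + 8) / 6 = 16.90 / 6 = 2.8167%
Σ(r − r̄)² = 48.3483; population σ = √(48.3483/6) = 2.8387%
VaR = −(r̄ − z·σ) = −(2.8167 − 1.960 × 2.8387) = −(-2.7472) = 2.7472%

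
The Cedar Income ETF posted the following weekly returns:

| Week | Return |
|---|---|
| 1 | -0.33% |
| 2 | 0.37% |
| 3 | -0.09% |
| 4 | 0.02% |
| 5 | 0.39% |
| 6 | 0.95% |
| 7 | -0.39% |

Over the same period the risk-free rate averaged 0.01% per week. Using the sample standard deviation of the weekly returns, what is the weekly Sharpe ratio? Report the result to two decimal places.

0.26

Mean return r̄ = 0.920 / 7 = 0.1314%
Sample σ = √[Σ(r − r̄)² / 6] = √[1.3401 / 6] = √0.2234 = 0.4727%
Sharpe = (r̄ − rf) / σ = (0.1314 − 0.01) / 0.4727 = 0.1214 / 0.4727 = 0.2568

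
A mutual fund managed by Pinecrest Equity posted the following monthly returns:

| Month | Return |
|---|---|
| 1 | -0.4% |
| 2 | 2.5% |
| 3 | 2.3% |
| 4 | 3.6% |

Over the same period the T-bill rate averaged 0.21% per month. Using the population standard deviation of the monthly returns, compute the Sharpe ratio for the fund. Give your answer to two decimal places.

μ = (-0.4 + 2.5 + 2.3 + 3.6) / 4 = 2.0000%
Σ(r − μ)² = (-0.4 − 2.0000)² + (2.5 − 2.0000)² + … = 8.6600
population σ = √(8.6600 / 4) = √2.1650 = 1.4714%
Sharpe = (μ − rf) / σ = (2.0000 − 0.21) / 1.4714 = 1.7900 / 1.4714 = 1.2165

1.22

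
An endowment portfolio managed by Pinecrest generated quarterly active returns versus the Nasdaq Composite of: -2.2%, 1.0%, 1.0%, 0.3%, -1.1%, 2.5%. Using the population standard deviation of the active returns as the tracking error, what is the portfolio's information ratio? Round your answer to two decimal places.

r̄ = (-2.2 + 1 + 1 + 0.3 − 1.1 + 2.5) / 6 = 1.50 / 6 = 0.2500%
Σ(r − r̄)² = 14.0150; population σ = √(14.0150/6) = 1.5283%
IR = r̄ / tracking error = 0.2500 / 1.5283 = 0.1636

0.16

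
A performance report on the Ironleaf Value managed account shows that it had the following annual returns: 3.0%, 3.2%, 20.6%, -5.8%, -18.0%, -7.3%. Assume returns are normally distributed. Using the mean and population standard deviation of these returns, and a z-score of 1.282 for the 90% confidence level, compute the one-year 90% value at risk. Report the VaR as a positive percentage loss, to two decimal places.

15.99

μ = (3 + 3.2 + 20.6 − 5.8 − 18 − 7.3) / 6 = -0.7167%
Σ(r − μ)² = (3 − (-0.7167))² + (3.2 − (-0.7167))² + … = 851.4483
population σ = √(851.4483 / 6) = √141.9081 = 11.9125%
VaR = −(μ − z·σ) = −(-0.7167 − 1.282 × 11.9125) = −(-15.9885) = 15.9885%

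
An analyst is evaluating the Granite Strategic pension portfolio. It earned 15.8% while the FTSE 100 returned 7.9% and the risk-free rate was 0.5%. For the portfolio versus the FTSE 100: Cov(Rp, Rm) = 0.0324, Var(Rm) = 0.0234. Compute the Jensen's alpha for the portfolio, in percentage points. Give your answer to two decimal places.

β = Cov / Var = 0.0324 / 0.0234 = 1.3846
E[R] = Rf + β(Rm − Rf) = 0.5% + 1.3846 × (7.9% − 0.5%) = 10.7460%
α = Rp − E[R] = 15.8% − 10.7460% = 5.0540

5.05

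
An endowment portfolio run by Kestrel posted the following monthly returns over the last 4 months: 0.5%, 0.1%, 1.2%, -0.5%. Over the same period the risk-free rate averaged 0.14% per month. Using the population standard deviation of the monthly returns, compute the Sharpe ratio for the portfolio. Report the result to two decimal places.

0.30

r̄ = (0.5 + 0.1 + 1.2 − 0.5) / 4 = 0.3250%
Σ(r − r̄)² = 1.5275; population σ = √(1.5275/4) = 0.6180%
Sharpe = (r̄ − rf) / σ = (0.3250 − 0.14) / 0.6180 = 0.1850 / 0.6180 = 0.2994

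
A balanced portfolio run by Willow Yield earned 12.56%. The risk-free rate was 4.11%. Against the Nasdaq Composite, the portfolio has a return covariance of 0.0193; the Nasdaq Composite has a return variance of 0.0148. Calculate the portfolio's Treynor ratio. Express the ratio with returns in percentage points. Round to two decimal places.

6.48

β = Cov / Var = 0.0193 / 0.0148 = 1.3041
Treynor = (Rp − Rf) / β = (12.56% − 4.11%) / 1.3041 = 8.45 / 1.3041 = 6.4796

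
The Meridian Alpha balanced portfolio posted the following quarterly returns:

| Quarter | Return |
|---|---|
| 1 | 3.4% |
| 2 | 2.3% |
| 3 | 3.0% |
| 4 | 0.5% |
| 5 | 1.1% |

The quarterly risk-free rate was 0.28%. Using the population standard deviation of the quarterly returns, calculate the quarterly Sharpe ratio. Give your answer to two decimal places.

r̄ = (3.4 + 2.3 + 3 + 0.5 + 1.1) / 5 = 2.0600%
Σ(r − r̄)² = (3.4 − 2.0600)² + (2.3 − 2.0600)² + (3 − 2.0600)² + … = 6.0920
population σ = √(6.0920 / 5) = √1.2184 = 1.1038%
Sharpe = (r̄ − rf) / σ = (2.0600 − 0.28) / 1.1038 = 1.7800 / 1.1038 = 1.6126

1.61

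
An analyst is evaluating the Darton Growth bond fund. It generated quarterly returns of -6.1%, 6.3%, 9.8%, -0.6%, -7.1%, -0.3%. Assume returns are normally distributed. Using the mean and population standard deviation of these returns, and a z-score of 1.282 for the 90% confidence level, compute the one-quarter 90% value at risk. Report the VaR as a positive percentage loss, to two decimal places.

r̄ = (-6.1 + 6.3 + 9.8 − 0.6 − 7.1 − 0.3) / 6 = 2.00 / 6 = 0.3333%
Population σ = √[Σ(r − r̄)² / 6] = √[223.1333 / 6] = √37.1889 = 6.0983%
VaR = −(r̄ − z·σ) = −(0.3333 − 1.282 × 6.0983) = −(-7.4847) = 7.4847%

7.48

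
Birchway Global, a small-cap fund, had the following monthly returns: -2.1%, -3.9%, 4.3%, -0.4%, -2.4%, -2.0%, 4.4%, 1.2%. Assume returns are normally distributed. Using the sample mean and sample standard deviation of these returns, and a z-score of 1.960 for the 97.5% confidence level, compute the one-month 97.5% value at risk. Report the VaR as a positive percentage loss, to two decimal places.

r̄ = (-2.1 − 3.9 + 4.3 − 0.4 − 2.4 − 2 + 4.4 + 1.2) / 8 = -0.90 / 8 = -0.1125%
Σ(r − r̄)² = (-2.1 − (-0.1125))² + (-3.9 − (-0.1125))² + … = 68.7288
sample σ = √(68.7288 / 7) = √9.8184 = 3.1334%
VaR = −(r̄ − z·σ) = −(-0.1125 − 1.960 × 3.1334) = −(-6.2540) = 6.2540%

6.25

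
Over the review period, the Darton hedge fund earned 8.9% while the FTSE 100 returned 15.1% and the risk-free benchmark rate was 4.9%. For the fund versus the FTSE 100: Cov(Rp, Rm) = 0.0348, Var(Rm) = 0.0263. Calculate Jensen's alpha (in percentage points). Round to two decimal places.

-9.50

β = Cov / Var = 0.0348 / 0.0263 = 1.3232
E[R] = Rf + β(Rm − Rf) = 4.9% + 1.3232 × (15.1% − 4.9%) = 18.3966%
α = Rp − E[R] = 8.9% − 18.3966% = -9.4966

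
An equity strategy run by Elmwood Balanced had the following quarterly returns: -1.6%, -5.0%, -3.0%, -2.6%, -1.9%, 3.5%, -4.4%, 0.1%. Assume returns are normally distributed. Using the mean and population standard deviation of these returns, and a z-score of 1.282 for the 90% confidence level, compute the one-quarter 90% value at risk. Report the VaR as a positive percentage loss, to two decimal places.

5.09

r̄ = (-1.6 − 5 − 3 − 2.6 − 1.9 + 3.5 − 4.4 + 0.1) / 8 = -14.90 / 8 = -1.8625%
Σ(r − r̄)² = 50.7988; population σ = √(50.7988/8) = 2.5199%
VaR = −(r̄ − z·σ) = −(-1.8625 − 1.282 × 2.5199) = −(-5.0930) = 5.0930%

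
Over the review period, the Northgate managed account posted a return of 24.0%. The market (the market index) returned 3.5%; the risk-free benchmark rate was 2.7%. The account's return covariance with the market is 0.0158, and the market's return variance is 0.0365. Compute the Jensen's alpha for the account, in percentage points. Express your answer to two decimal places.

20.95

β = Cov / Var = 0.0158 / 0.0365 = 0.4329
E[R] = Rf + β(Rm − Rf) = 2.7% + 0.4329 × (3.5% − 2.7%) = 3.0463%
α = Rp − E[R] = 24.0% − 3.0463% = 20.9537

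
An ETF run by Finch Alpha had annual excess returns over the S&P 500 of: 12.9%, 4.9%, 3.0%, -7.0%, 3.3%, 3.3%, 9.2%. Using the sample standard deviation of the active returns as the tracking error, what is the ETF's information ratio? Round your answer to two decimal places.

r̄ = (12.9 + 4.9 + 3 − 7 + 3.3 + 3.3 + 9.2) / 7 = 29.60 / 7 = 4.2286%
Σ(r − r̄)² = (12.9 − 4.2286)² + (4.9 − 4.2286)² + … = 229.6743
sample σ = √(229.6743 / 6) = √38.2791 = 6.1870%
IR = r̄ / tracking error = 4.2286 / 6.1870 = 0.6835

0.68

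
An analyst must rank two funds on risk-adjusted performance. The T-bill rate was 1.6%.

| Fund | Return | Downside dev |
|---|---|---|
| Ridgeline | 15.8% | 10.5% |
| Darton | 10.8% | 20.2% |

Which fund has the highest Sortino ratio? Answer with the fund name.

Ridgeline: Sortino ratio = (15.8% − 1.6%) / 10.5% = 1.352
Darton: Sortino ratio = (10.8% − 1.6%) / 20.2% = 0.455
Highest: Ridgeline (1.352).

Ridgeline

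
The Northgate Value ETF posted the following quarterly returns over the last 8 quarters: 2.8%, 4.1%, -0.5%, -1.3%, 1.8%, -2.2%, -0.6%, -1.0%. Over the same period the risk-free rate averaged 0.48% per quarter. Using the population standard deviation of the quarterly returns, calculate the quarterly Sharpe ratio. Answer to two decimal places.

-0.04

Mean return μ = 3.10 / 8 = 0.3875%
Σ(r − μ)² = (2.8 − 0.3875)² + (4.1 − 0.3875)² + … = 34.8288
population σ = √(34.8288 / 8) = √4.3536 = 2.0865%
Sharpe = (μ − rf) / σ = (0.3875 − 0.48) / 2.0865 = -0.0925 / 2.0865 = -0.0443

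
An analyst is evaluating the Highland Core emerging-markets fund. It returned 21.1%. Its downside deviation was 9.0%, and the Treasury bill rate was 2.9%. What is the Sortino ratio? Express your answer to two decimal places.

Sortino = (Rp − Rf) / σd = (21.1% − 2.9%) / 9.0% = 18.20% / 9.0% = 2.0222

2.02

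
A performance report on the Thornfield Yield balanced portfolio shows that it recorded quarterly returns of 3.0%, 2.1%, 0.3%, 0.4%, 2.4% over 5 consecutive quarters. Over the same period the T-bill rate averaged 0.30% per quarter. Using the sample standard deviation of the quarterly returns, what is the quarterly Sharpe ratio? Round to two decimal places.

1.10

r̄ = (3 + 2.1 + 0.3 + 0.4 + 2.4) / 5 = 1.6400%
Sample std dev = √[5.9720 / 4] = 1.2219%
Sharpe = (r̄ − rf) / σ = (1.6400 − 0.3) / 1.2219 = 1.3400 / 1.2219 = 1.0967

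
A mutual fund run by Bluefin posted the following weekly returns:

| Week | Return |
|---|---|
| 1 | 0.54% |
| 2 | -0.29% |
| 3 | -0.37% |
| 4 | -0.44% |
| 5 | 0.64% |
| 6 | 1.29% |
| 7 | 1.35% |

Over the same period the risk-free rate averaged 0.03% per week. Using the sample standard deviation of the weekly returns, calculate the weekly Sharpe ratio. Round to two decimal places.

0.47

r̄ = (0.54 − 0.29 − 0.37 − 0.44 + 0.64 + 1.29 + 1.35) / 7 = 0.3886%
Σ(r − r̄)² = 3.5455; sample σ = √(3.5455/6) = 0.7687%
Sharpe = (r̄ − rf) / σ = (0.3886 − 0.03) / 0.7687 = 0.3586 / 0.7687 = 0.4665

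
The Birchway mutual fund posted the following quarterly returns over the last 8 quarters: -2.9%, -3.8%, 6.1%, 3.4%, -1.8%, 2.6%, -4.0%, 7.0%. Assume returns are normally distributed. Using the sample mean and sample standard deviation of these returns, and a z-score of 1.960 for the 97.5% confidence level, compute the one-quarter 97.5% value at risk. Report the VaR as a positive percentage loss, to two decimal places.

7.98

μ = (-2.9 − 3.8 + 6.1 + 3.4 − 1.8 + 2.6 − 4 + 7) / 8 = 0.8250%
Σ(r − μ)² = (-2.9 − 0.8250)² + (-3.8 − 0.8250)² + … = 141.1750
sample σ = √(141.1750 / 7) = √20.1679 = 4.4909%
VaR = −(μ − z·σ) = −(0.8250 − 1.960 × 4.4909) = −(-7.9772) = 7.9772%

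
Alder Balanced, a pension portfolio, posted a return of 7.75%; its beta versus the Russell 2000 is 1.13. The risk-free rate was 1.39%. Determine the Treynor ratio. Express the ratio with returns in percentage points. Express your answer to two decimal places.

Treynor = (Rp − Rf) / β = (7.75% − 1.39%) / 1.13 = 6.36 / 1.13 = 5.6283

5.63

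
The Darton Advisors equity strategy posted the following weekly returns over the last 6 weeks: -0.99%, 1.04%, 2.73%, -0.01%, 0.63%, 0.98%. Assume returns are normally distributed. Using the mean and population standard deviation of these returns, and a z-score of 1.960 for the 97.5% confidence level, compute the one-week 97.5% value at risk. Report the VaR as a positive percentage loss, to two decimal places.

Mean return r̄ = 4.380 / 6 = 0.7300%
Σ(r − r̄)² = (-0.99 − 0.7300)² + (1.04 − 0.7300)² + … = 7.6746
population σ = √(7.6746 / 6) = √1.2791 = 1.1310%
VaR = −(r̄ − z·σ) = −(0.7300 − 1.960 × 1.1310) = −(-1.4868) = 1.4868%

1.49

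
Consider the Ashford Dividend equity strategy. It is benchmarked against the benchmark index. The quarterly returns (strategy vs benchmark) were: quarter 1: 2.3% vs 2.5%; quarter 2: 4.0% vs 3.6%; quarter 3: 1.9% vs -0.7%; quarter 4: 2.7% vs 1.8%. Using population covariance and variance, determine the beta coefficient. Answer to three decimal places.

0.407

r̄p = 2.7250%,  r̄m = 1.8000%
Cov = Σ(rp − r̄p)(rm − r̄m) / 4 = 1.0150
Var(rm) = Σ(rm − r̄m)² / 4 = 2.4950
β = Cov / Var = 1.0150 / 2.4950 = 0.4068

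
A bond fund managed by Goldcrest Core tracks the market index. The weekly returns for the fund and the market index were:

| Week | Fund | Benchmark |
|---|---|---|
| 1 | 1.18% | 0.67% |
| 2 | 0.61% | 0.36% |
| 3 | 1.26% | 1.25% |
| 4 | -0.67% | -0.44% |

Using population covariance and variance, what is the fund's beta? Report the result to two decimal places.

1.20

r̄p = 0.5950%,  r̄m = 0.4600%
Cov = Σ(rp − r̄p)(rm − r̄m) / 4 = 0.4463
Var(rm) = Σ(rm − r̄m)² / 4 = 0.3721
β = Cov / Var = 0.4463 / 0.3721 = 1.1994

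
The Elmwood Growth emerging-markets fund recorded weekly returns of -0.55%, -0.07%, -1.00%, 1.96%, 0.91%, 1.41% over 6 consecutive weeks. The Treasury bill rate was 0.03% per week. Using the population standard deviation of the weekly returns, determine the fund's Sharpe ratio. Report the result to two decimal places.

0.39

Mean return r̄ = 2.660 / 6 = 0.4433%
Σ(r − r̄)² = (-0.55 − 0.4433)² + (-0.07 − 0.4433)² + … = 6.7859
population σ = √(6.7859 / 6) = √1.1310 = 1.0635%
Sharpe = (r̄ − rf) / σ = (0.4433 − 0.03) / 1.0635 = 0.4133 / 1.0635 = 0.3886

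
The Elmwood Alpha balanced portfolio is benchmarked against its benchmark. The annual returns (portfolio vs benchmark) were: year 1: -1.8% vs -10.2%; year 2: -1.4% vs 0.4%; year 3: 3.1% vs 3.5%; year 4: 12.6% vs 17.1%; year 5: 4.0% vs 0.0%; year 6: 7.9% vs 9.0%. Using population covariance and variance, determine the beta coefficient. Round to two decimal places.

0.55

r̄p = 4.0667%,  r̄m = 3.3000%
Cov = Σ(rp − r̄p)(rm − r̄m) / 6 = 39.1150
Var(rm) = Σ(rm − r̄m)² / 6 = 70.7533
β = Cov / Var = 39.1150 / 70.7533 = 0.5528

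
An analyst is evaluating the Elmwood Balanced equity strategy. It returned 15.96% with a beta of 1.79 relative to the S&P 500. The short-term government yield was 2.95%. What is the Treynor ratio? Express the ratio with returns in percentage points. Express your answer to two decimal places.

7.27

Treynor = (Rp − Rf) / β = (15.96% − 2.95%) / 1.79 = 13.01 / 1.79 = 7.2682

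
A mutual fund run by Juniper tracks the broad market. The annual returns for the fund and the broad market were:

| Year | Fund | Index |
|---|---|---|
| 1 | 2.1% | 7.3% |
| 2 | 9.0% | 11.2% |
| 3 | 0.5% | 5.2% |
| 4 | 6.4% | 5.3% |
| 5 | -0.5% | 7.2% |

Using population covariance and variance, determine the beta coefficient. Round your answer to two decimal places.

r̄p = 3.5000%,  r̄m = 7.2400%
Cov = Σ(rp − r̄p)(rm − r̄m) / 5 = 4.4700
Var(rm) = Σ(rm − r̄m)² / 5 = 4.7224
β = Cov / Var = 4.4700 / 4.7224 = 0.9466

0.95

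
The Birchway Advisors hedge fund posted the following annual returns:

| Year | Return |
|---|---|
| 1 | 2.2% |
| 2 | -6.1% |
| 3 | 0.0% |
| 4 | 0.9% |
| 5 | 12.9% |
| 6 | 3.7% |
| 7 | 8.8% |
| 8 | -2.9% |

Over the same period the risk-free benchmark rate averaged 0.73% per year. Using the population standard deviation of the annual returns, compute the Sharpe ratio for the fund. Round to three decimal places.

0.299

r̄ = (2.2 − 6.1 + 0 + 0.9 + 12.9 + 3.7 + 8.8 − 2.9) / 8 = 19.50 / 8 = 2.4375%
Σ(r − r̄)² = 261.2788; population σ = √(261.2788/8) = 5.7149%
Sharpe = (r̄ − rf) / σ = (2.4375 − 0.73) / 5.7149 = 1.7075 / 5.7149 = 0.2988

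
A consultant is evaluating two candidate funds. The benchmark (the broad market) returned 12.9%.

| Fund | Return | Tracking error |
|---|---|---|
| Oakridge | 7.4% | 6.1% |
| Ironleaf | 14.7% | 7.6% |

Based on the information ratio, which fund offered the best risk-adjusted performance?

Ironleaf

Oakridge: IR = (7.4% − 12.9%) / 6.1% = -0.902
Ironleaf: IR = (14.7% − 12.9%) / 7.6% = 0.237
Highest: Ironleaf (0.237).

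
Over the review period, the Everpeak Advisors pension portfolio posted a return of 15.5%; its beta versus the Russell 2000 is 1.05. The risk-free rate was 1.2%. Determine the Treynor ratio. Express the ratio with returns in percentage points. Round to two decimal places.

13.62

Treynor = (Rp − Rf) / β = (15.5% − 1.2%) / 1.05 = 14.30 / 1.05 = 13.6190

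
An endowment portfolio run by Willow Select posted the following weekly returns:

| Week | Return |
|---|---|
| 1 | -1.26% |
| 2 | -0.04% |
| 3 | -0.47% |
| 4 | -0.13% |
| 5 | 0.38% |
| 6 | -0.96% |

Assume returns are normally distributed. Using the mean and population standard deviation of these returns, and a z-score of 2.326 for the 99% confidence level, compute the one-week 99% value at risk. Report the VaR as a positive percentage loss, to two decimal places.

Mean return r̄ = -2.480 / 6 = -0.4133%
Σ(r − r̄)² = 1.8679; population σ = √(1.8679/6) = 0.5580%
VaR = −(r̄ − z·σ) = −(-0.4133 − 2.326 × 0.5580) = −(-1.7112) = 1.7112%

1.71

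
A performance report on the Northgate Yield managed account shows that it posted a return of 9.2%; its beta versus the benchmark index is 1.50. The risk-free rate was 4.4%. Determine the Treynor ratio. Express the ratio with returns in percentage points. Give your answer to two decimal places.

Treynor = (Rp − Rf) / β = (9.2% − 4.4%) / 1.50 = 4.80 / 1.50 = 3.2000

3.20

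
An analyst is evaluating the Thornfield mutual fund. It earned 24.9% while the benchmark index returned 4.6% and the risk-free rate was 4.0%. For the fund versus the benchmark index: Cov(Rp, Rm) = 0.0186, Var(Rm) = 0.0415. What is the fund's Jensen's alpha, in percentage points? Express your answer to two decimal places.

20.63

β = Cov / Var = 0.0186 / 0.0415 = 0.4482
E[R] = Rf + β(Rm − Rf) = 4.0% + 0.4482 × (4.6% − 4.0%) = 4.2689%
α = Rp − E[R] = 24.9% − 4.2689% = 20.6311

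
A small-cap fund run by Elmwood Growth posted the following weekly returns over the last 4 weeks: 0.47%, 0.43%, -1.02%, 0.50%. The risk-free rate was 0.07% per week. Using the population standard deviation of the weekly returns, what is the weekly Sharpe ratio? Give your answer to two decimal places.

r̄ = (0.47 + 0.43 − 1.02 + 0.5) / 4 = 0.0950%
Population σ = √[Σ(r − r̄)² / 4] = √[1.6601 / 4] = √0.4150 = 0.6442%
Sharpe = (r̄ − rf) / σ = (0.0950 − 0.07) / 0.6442 = 0.0250 / 0.6442 = 0.0388

0.04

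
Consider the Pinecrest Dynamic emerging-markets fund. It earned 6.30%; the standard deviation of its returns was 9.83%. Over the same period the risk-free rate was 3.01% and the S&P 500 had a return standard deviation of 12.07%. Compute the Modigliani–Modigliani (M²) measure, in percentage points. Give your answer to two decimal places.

7.05

Sharpe = (Rp − Rf) / σp = (6.30% − 3.01%) / 9.83% = 0.3347
M² = Rf + Sharpe × σm = 3.01% + 0.3347 × 12.07% = 7.0498%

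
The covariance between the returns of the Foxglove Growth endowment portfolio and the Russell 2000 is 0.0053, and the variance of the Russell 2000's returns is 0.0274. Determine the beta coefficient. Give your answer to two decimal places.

0.19

β = Cov(Rp, Rm) / Var(Rm) = 0.0053 / 0.0274 = 0.1934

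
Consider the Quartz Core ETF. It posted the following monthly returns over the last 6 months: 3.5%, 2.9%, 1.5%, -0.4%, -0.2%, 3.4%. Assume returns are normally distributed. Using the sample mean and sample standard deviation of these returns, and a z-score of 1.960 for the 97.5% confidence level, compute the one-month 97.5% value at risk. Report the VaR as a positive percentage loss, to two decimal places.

1.68

Mean return r̄ = 10.70 / 6 = 1.7833%
Σ(r − r̄)² = 15.5883; sample σ = √(15.5883/5) = 1.7657%
VaR = −(r̄ − z·σ) = −(1.7833 − 1.960 × 1.7657) = −(-1.6775) = 1.6775%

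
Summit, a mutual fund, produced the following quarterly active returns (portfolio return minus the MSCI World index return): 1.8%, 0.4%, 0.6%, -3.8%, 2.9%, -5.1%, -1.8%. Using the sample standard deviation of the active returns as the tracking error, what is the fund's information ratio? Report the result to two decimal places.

Mean return r̄ = -5.00 / 7 = -0.7143%
Σ(r − r̄)² = (1.8 − (-0.7143))² + (0.4 − (-0.7143))² + (0.6 − (-0.7143))² + … = 52.2886
sample σ = √(52.2886 / 6) = √8.7148 = 2.9521%
IR = r̄ / tracking error = -0.7143 / 2.9521 = -0.2420

-0.24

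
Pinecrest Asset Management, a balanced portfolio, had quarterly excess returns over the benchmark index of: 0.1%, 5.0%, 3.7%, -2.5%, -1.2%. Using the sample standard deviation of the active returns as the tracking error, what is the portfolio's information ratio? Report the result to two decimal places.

0.32

r̄ = (0.1 + 5 + 3.7 − 2.5 − 1.2) / 5 = 5.10 / 5 = 1.0200%
Σ(r − r̄)² = (0.1 − 1.0200)² + (5 − 1.0200)² + (3.7 − 1.0200)² + … = 41.1880
sample σ = √(41.1880 / 4) = √10.2970 = 3.2089%
IR = r̄ / tracking error = 1.0200 / 3.2089 = 0.3179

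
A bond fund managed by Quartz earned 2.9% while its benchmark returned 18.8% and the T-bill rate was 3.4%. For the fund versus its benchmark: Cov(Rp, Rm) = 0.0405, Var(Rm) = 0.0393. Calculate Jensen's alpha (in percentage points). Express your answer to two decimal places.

β = Cov / Var = 0.0405 / 0.0393 = 1.0305
E[R] = Rf + β(Rm − Rf) = 3.4% + 1.0305 × (18.8% − 3.4%) = 19.2697%
α = Rp − E[R] = 2.9% − 19.2697% = -16.3697

-16.37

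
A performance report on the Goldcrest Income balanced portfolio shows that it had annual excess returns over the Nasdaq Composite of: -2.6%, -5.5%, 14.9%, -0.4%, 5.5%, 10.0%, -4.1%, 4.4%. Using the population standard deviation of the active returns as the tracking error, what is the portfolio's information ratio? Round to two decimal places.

0.41

μ = (-2.6 − 5.5 + 14.9 − 0.4 + 5.5 + 10 − 4.1 + 4.4) / 8 = 2.7750%
Σ(r − μ)² = 363.9950; population σ = √(363.9950/8) = 6.7453%
IR = μ / tracking error = 2.7750 / 6.7453 = 0.4114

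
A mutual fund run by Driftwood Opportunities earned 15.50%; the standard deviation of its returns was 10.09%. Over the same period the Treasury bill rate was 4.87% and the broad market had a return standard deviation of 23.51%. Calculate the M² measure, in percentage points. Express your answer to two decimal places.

29.64

Sharpe = (Rp − Rf) / σp = (15.50% − 4.87%) / 10.09% = 1.0535
M² = Rf + Sharpe × σm = 4.87% + 1.0535 × 23.51% = 29.6378%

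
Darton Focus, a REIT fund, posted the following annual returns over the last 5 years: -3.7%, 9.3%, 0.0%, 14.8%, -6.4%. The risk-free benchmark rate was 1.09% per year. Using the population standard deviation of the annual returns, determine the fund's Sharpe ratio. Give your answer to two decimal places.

r̄ = (-3.7 + 9.3 + 0 + 14.8 − 6.4) / 5 = 2.8000%
Σ(r − r̄)² = 320.9800; population σ = √(320.9800/5) = 8.0122%
Sharpe = (r̄ − rf) / σ = (2.8000 − 1.09) / 8.0122 = 1.7100 / 8.0122 = 0.2134

0.21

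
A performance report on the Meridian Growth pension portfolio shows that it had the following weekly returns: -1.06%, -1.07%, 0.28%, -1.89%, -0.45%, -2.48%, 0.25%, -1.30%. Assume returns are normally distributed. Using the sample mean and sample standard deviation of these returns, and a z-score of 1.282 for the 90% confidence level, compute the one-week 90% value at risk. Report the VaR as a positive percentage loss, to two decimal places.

r̄ = (-1.06 − 1.07 + 0.28 − 1.89 − 0.45 − 2.48 + 0.25 − 1.3) / 8 = -0.9650%
Σ(r − r̄)² = 6.5746; sample σ = √(6.5746/7) = 0.9691%
VaR = −(r̄ − z·σ) = −(-0.9650 − 1.282 × 0.9691) = −(-2.2074) = 2.2074%

2.21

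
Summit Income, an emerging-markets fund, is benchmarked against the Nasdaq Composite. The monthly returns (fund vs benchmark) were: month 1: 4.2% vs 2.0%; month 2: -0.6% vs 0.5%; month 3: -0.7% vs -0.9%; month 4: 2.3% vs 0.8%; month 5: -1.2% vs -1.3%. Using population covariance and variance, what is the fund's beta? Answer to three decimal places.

1.574

r̄p = 0.8000%,  r̄m = 0.2200%
Cov = Σ(rp − r̄p)(rm − r̄m) / 5 = 2.2500
Var(rm) = Σ(rm − r̄m)² / 5 = 1.4296
β = Cov / Var = 2.2500 / 1.4296 = 1.5739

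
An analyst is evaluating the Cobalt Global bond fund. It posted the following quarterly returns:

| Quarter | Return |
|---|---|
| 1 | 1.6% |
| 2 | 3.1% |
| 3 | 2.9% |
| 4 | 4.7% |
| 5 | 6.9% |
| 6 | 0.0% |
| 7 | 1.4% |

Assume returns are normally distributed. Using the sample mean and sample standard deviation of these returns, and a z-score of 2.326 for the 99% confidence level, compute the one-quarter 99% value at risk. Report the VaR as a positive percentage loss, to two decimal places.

r̄ = (1.6 + 3.1 + 2.9 + 4.7 + 6.9 + 0 + 1.4) / 7 = 2.9429%
Σ(r − r̄)² = 31.6171; sample σ = √(31.6171/6) = 2.2955%
VaR = −(r̄ − z·σ) = −(2.9429 − 2.326 × 2.2955) = −(-2.3964) = 2.3964%

2.40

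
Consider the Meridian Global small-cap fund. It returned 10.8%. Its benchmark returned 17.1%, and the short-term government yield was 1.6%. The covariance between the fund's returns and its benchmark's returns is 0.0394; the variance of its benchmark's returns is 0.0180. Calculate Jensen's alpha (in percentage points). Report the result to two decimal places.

-24.73

β = Cov / Var = 0.0394 / 0.0180 = 2.1889
E[R] = Rf + β(Rm − Rf) = 1.6% + 2.1889 × (17.1% − 1.6%) = 35.5280%
α = Rp − E[R] = 10.8% − 35.5280% = -24.7280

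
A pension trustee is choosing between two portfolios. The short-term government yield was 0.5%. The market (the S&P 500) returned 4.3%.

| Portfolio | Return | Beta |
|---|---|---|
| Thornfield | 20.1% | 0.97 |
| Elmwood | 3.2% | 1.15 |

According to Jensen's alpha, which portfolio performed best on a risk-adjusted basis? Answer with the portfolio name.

Thornfield: α = 20.1% − [0.5% + 0.97 × (4.3% − 0.5%)] = 15.914
Elmwood: α = 3.2% − [0.5% + 1.15 × (4.3% − 0.5%)] = -1.670
Highest: Thornfield (15.914).

Thornfield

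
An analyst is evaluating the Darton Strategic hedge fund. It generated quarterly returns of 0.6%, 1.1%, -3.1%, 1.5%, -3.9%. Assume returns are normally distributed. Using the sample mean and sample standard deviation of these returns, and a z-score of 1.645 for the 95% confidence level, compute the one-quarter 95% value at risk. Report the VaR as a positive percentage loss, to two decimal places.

4.93

r̄ = (0.6 + 1.1 − 3.1 + 1.5 − 3.9) / 5 = -0.7600%
Σ(r − r̄)² = (0.6 − (-0.7600))² + (1.1 − (-0.7600))² + … = 25.7520
sample σ = √(25.7520 / 4) = √6.4380 = 2.5373%
VaR = −(r̄ − z·σ) = −(-0.7600 − 1.645 × 2.5373) = −(-4.9339) = 4.9339%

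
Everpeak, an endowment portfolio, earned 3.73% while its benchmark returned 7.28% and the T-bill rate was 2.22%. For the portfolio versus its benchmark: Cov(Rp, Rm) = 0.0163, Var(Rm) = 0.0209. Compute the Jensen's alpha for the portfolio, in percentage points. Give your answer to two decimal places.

β = Cov / Var = 0.0163 / 0.0209 = 0.7799
E[R] = Rf + β(Rm − Rf) = 2.22% + 0.7799 × (7.28% − 2.22%) = 6.1663%
α = Rp − E[R] = 3.73% − 6.1663% = -2.4363

-2.44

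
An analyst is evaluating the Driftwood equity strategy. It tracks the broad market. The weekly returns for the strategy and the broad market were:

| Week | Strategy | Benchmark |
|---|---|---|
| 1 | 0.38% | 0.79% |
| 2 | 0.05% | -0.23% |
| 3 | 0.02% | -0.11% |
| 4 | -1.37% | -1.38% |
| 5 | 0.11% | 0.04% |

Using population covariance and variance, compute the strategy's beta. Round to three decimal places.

r̄p = -0.1620%,  r̄m = -0.1780%
Cov = Σ(rp − r̄p)(rm − r̄m) / 5 = 0.4075
Var(rm) = Σ(rm − r̄m)² / 5 = 0.4873
β = Cov / Var = 0.4075 / 0.4873 = 0.8362

0.836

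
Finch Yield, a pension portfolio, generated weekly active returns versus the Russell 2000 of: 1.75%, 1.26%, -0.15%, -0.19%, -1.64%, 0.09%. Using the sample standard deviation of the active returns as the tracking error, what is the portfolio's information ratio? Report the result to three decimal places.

0.156

r̄ = (1.75 + 1.26 − 0.15 − 0.19 − 1.64 + 0.09) / 6 = 1.120 / 6 = 0.1867%
Σ(r − r̄)² = (1.75 − 0.1867)² + (1.26 − 0.1867)² + … = 7.1973
sample σ = √(7.1973 / 5) = √1.4395 = 1.1998%
IR = r̄ / tracking error = 0.1867 / 1.1998 = 0.1556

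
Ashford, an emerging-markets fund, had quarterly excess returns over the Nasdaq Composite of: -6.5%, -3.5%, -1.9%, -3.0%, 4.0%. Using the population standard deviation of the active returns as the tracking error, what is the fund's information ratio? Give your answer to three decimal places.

Mean return μ = -10.90 / 5 = -2.1800%
Σ(r − μ)² = (-6.5 − (-2.1800))² + (-3.5 − (-2.1800))² + (-1.9 − (-2.1800))² + … = 59.3480
population σ = √(59.3480 / 5) = √11.8696 = 3.4452%
IR = μ / tracking error = -2.1800 / 3.4452 = -0.6328

-0.633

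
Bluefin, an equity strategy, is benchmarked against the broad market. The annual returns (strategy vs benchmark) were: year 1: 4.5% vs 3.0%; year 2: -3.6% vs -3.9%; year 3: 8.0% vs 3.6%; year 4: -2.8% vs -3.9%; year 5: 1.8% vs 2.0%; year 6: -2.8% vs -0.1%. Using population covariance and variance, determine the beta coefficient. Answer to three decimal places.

1.253

r̄p = 0.8500%,  r̄m = 0.1167%
Cov = Σ(rp − r̄p)(rm − r̄m) / 6 = 11.7575
Var(rm) = Σ(rm − r̄m)² / 6 = 9.3847
β = Cov / Var = 11.7575 / 9.3847 = 1.2528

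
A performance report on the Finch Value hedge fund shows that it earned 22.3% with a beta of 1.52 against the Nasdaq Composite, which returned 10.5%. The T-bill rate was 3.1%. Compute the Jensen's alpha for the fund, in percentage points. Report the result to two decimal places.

7.95

CAPM expected return = Rf + β(Rm − Rf) = 3.1% + 1.52 × (10.5% − 3.1%) = 3.1 + 1.52 × 7.40 = 14.3480%
Jensen's α = Rp − E[R] = 22.3% − 14.3480% = 7.9520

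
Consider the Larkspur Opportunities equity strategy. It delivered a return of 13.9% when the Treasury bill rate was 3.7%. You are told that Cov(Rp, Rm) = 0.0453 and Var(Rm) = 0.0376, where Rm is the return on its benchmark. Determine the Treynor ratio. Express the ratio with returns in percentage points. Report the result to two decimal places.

8.47

β = Cov / Var = 0.0453 / 0.0376 = 1.2048
Treynor = (Rp − Rf) / β = (13.9% − 3.7%) / 1.2048 = 10.20 / 1.2048 = 8.4661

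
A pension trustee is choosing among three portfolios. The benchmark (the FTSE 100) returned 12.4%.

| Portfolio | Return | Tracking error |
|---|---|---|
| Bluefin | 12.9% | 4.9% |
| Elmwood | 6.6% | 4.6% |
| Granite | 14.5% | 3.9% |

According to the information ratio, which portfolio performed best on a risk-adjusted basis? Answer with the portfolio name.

Granite

Bluefin: IR = (12.9% − 12.4%) / 4.9% = 0.102
Elmwood: IR = (6.6% − 12.4%) / 4.6% = -1.261
Granite: IR = (14.5% − 12.4%) / 3.9% = 0.538
Highest: Granite (0.538).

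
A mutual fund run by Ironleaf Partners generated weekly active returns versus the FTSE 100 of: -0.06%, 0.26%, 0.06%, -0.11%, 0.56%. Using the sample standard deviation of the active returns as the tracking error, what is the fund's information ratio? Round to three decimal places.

Mean return r̄ = 0.710 / 5 = 0.1420%
Sample std dev = √[0.2997 / 4] = 0.2737%
IR = r̄ / tracking error = 0.1420 / 0.2737 = 0.5188

0.519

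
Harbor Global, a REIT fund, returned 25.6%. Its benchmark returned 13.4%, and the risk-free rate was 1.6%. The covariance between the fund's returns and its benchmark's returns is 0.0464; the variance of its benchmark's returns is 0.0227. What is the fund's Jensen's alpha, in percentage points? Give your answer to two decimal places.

-0.12

β = Cov / Var = 0.0464 / 0.0227 = 2.0441
E[R] = Rf + β(Rm − Rf) = 1.6% + 2.0441 × (13.4% − 1.6%) = 25.7204%
α = Rp − E[R] = 25.6% − 25.7204% = -0.1204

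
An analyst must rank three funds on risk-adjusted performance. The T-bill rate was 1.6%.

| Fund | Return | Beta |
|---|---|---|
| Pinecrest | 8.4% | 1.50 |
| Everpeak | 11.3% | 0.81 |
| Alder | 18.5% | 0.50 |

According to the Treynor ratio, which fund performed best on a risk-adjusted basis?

Alder

Pinecrest: Treynor = (8.4% − 1.6%) / 1.50 = 4.533
Everpeak: Treynor = (11.3% − 1.6%) / 0.81 = 11.975
Alder: Treynor = (18.5% − 1.6%) / 0.50 = 33.800
Highest: Alder (33.800).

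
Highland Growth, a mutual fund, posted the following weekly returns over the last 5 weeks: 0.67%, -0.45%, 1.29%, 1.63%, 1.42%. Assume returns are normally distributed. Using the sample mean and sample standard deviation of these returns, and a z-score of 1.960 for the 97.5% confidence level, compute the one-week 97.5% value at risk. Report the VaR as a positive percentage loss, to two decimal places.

0.74

Mean return r̄ = 4.560 / 5 = 0.9120%
Σ(r − r̄)² = 2.8301; sample σ = √(2.8301/4) = 0.8411%
VaR = −(r̄ − z·σ) = −(0.9120 − 1.960 × 0.8411) = −(-0.7366) = 0.7366%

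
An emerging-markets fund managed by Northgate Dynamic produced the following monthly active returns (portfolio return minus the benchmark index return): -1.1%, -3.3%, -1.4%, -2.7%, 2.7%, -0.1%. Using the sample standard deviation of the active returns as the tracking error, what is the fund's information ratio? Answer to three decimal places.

-0.460

r̄ = (-1.1 − 3.3 − 1.4 − 2.7 + 2.7 − 0.1) / 6 = -5.90 / 6 = -0.9833%
Sample std dev = √[22.8483 / 5] = 2.1377%
IR = r̄ / tracking error = -0.9833 / 2.1377 = -0.4600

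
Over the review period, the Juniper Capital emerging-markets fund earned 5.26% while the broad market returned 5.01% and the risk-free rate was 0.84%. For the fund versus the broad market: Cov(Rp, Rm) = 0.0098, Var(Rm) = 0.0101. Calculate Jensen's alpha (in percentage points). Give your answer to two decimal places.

β = Cov / Var = 0.0098 / 0.0101 = 0.9703
E[R] = Rf + β(Rm − Rf) = 0.84% + 0.9703 × (5.01% − 0.84%) = 4.8862%
α = Rp − E[R] = 5.26% − 4.8862% = 0.3738

0.37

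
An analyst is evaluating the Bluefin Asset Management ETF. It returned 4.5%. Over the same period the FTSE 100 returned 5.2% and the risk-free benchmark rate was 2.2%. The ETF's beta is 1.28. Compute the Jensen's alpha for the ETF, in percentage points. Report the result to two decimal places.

CAPM expected return = Rf + β(Rm − Rf) = 2.2% + 1.28 × (5.2% − 2.2%) = 2.2 + 1.28 × 3.00 = 6.0400%
Jensen's α = Rp − E[R] = 4.5% − 6.0400% = -1.5400

-1.54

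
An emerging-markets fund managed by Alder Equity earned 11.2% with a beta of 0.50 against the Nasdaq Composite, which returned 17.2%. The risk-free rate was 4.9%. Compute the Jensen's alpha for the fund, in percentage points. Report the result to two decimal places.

0.15

CAPM expected return = Rf + β(Rm − Rf) = 4.9% + 0.50 × (17.2% − 4.9%) = 4.9 + 0.50 × 12.30 = 11.0500%
Jensen's α = Rp − E[R] = 11.2% − 11.0500% = 0.1500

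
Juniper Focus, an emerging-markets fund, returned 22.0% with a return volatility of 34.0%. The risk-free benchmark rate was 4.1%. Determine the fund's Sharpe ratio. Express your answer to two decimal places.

0.53

Sharpe = (Rp − Rf) / σp = (22.0% − 4.1%) / 34.0% = 17.90% / 34.0% = 0.5265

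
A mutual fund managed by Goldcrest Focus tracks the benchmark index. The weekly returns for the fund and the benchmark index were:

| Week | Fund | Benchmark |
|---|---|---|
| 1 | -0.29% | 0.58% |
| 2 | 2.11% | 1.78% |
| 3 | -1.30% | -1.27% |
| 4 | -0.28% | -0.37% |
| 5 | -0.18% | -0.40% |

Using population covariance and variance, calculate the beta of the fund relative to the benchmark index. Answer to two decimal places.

r̄p = 0.0120%,  r̄m = 0.0640%
Cov = Σ(rp − r̄p)(rm − r̄m) / 5 = 1.0821
Var(rm) = Σ(rm − r̄m)² / 5 = 1.0788
β = Cov / Var = 1.0821 / 1.0788 = 1.0031

1.00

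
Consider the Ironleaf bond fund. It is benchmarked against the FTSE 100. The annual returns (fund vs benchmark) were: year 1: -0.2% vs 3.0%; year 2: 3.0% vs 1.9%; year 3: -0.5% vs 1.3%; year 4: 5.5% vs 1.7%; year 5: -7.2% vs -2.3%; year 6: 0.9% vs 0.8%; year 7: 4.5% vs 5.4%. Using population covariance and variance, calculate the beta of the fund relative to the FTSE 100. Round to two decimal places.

r̄p = 0.8571%,  r̄m = 1.6857%
Cov = Σ(rp − r̄p)(rm − r̄m) / 7 = 6.4665
Var(rm) = Σ(rm − r̄m)² / 7 = 4.6269
β = Cov / Var = 6.4665 / 4.6269 = 1.3976

1.40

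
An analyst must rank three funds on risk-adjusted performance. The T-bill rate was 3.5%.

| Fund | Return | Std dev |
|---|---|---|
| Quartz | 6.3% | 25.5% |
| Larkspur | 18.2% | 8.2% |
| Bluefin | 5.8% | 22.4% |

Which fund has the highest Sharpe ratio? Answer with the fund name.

Larkspur

Quartz: Sharpe ratio = (6.3% − 3.5%) / 25.5% = 0.110
Larkspur: Sharpe ratio = (18.2% − 3.5%) / 8.2% = 1.793
Bluefin: Sharpe ratio = (5.8% − 3.5%) / 22.4% = 0.103
Highest: Larkspur (1.793).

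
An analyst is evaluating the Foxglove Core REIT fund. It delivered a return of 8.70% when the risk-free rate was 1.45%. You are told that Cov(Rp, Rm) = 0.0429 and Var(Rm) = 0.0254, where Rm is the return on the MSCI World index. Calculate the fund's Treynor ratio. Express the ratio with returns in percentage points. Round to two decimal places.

4.29

β = Cov / Var = 0.0429 / 0.0254 = 1.6890
Treynor = (Rp − Rf) / β = (8.70% − 1.45%) / 1.6890 = 7.25 / 1.6890 = 4.2925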